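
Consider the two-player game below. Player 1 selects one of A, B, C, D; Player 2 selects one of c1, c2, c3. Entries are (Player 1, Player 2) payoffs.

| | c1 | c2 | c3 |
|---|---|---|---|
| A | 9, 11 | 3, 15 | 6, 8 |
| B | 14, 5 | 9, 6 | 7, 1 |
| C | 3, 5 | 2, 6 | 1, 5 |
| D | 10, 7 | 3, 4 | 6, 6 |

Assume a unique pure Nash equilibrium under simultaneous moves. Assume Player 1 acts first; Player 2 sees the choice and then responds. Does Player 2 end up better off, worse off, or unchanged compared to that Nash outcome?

better off

Solve by backward induction (Player 1 leads).
- A → Player 2 plays c2 (best of 11, 15, 8); Player 1 gets 3.
- B → Player 2 plays c2 (best of 5, 6, 1); Player 1 gets 9.
- C → Player 2 plays c2 (best of 5, 6, 5); Player 1 gets 2.
- D → Player 2 plays c1 (best of 7, 4, 6); Player 1 gets 10.
Among 3, 9, 2, 10, the best is 10 at D. Subgame-perfect outcome: (D, c1) with payoffs (10, 7).
Under simultaneous play:
Player 1's best replies: c1→B; c2→B; c3→B.
Player 2's best replies: A→c2; B→c2; C→c2; D→c1.
The unique mutual best reply is (B, c2), giving (9, 6).
Player 2 earns 7 sequentially versus 6 at the Nash outcome: better off.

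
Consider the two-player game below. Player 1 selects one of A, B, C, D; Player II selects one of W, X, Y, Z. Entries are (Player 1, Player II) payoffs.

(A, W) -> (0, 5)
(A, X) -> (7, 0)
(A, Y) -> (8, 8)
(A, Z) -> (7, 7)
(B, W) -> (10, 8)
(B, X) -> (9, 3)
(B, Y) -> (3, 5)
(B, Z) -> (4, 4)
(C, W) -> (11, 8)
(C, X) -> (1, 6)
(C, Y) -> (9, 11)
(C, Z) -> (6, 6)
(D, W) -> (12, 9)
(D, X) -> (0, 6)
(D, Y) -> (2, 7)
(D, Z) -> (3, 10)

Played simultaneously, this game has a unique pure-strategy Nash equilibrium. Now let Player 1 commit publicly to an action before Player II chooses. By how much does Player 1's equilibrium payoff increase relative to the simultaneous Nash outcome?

Solve by backward induction (Player 1 leads).
- A: BR = Y, leader payoff 8.
- B: BR = W, leader payoff 10.
- C: BR = Y, leader payoff 9.
- D: BR = Z, leader payoff 3.
Among 8, 10, 9, 3, the best is 10 at B. Subgame-perfect outcome: (B, W) with payoffs (10, 8).
Now find the simultaneous Nash equilibrium.
Player 1's best replies: W→D; X→B; Y→C; Z→A.
Player II's best replies: A→Y; B→W; C→Y; D→Z.
The unique mutual best reply is (C, Y), giving (9, 11).
Player 1's commitment gain: 10 − 9 = 1.

1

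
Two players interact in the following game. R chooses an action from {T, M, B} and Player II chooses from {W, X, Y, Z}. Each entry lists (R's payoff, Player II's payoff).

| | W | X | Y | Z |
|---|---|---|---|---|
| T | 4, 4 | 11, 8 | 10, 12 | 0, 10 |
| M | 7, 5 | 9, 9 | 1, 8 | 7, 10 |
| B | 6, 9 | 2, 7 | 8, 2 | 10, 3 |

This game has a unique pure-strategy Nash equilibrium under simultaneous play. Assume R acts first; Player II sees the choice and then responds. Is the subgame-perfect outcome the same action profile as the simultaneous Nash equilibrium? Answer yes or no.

yes

Solve by backward induction (R leads).
- T → Player II plays Y (best of 4, 8, 12, 10); R gets 10.
- M → Player II plays Z (best of 5, 9, 8, 10); R gets 7.
- B → Player II plays W (best of 9, 7, 2, 3); R gets 6.
R's induced payoffs are 10, 7, 6, so R commits to T. Subgame-perfect outcome: (T, Y) with payoffs (10, 12).
For the simultaneous game, intersect best replies.
R's best replies: W→M; X→T; Y→T; Z→B.
Player II's best replies: T→Y; M→Z; B→W.
The unique mutual best reply is (T, Y), giving (10, 12).
Sequential outcome (T, Y) coincides with the Nash profile (T, Y).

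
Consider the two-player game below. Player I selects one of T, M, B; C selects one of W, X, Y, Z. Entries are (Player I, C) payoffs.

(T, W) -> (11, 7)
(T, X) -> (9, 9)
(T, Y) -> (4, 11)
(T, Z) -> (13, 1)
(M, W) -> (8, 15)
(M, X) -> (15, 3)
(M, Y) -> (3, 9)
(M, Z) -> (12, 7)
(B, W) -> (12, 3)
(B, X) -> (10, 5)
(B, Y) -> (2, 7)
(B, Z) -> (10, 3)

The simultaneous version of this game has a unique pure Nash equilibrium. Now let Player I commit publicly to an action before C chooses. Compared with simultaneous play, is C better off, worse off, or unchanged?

better off

Work backward from C's decision.
- T → C plays Y (best of 7, 9, 11, 1); Player I gets 4.
- M → C plays W (best of 15, 3, 9, 7); Player I gets 8.
- B → C plays Y (best of 3, 5, 7, 3); Player I gets 2.
Player I's induced payoffs are 4, 8, 2, so Player I commits to M. Subgame-perfect outcome: (M, W) with payoffs (8, 15).
Under simultaneous play:
Player I's best replies: W→B; X→M; Y→T; Z→T.
C's best replies: T→Y; M→W; B→Y.
The unique mutual best reply is (T, Y), giving (4, 11).
C earns 15 sequentially versus 11 at the Nash outcome: better off.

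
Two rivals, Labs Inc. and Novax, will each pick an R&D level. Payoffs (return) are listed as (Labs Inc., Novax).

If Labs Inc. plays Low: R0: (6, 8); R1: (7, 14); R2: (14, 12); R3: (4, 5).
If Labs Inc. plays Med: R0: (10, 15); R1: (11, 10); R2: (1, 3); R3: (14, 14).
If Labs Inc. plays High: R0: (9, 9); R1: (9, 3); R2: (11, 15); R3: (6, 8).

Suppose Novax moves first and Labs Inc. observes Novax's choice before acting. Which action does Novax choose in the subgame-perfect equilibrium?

Labs Inc. best-responds to each possible Novax move:
- R0: BR = Med, leader payoff 15.
- R1: BR = Med, leader payoff 10.
- R2: BR = Low, leader payoff 12.
- R3: BR = Med, leader payoff 14.
Maximizing over 15, 10, 12, 14, Novax chooses R0. Subgame-perfect outcome: (Med, R0) with payoffs (10, 15).

R0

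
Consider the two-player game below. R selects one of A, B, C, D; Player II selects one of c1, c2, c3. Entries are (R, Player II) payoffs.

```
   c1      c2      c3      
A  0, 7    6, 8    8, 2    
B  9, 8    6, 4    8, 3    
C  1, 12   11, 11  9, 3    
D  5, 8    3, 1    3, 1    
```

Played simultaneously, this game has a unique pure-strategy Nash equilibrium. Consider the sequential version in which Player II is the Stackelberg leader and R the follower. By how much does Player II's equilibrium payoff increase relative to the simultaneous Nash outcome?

Backward induction with Player II moving first.
- c1: BR = B, leader payoff 8.
- c2: BR = C, leader payoff 11.
- c3: BR = C, leader payoff 3.
Among 8, 11, 3, the best is 11 at c2. Subgame-perfect outcome: (C, c2) with payoffs (11, 11).
For the simultaneous game, intersect best replies.
R's best replies: c1→B; c2→C; c3→C.
Player II's best replies: A→c2; B→c1; C→c1; D→c1.
The unique mutual best reply is (B, c1), giving (9, 8).
Player II's commitment gain: 11 − 8 = 3.

3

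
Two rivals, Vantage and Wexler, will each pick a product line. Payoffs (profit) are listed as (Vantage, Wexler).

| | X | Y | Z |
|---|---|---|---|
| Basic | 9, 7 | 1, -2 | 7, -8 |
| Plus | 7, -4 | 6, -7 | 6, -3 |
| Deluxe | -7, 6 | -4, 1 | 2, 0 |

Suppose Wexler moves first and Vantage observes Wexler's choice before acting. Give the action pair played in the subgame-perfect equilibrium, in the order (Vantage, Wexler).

(Basic, X)

Solve by backward induction (Wexler leads).
- X: Vantage compares 9, 7, -7 and picks Basic; Wexler would get 7.
- Y: Vantage compares 1, 6, -4 and picks Plus; Wexler would get -7.
- Z: Vantage compares 7, 6, 2 and picks Basic; Wexler would get -8.
Among 7, -7, -8, the best is 7 at X. Subgame-perfect outcome: (Basic, X) with payoffs (9, 7).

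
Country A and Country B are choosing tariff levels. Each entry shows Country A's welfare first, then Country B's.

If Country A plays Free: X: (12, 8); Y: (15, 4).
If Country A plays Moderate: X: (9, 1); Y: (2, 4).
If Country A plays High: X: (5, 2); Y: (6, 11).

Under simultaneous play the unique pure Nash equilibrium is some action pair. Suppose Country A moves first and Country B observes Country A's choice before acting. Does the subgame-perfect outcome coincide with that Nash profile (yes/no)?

Solve by backward induction (Country A leads).
- Free: Country B compares 8, 4 and picks X; Country A would get 12.
- Moderate: Country B compares 1, 4 and picks Y; Country A would get 2.
- High: Country B compares 2, 11 and picks Y; Country A would get 6.
Country A's induced payoffs are 12, 2, 6, so Country A commits to Free. Subgame-perfect outcome: (Free, X) with payoffs (12, 8).
Under simultaneous play:
Country A's best replies: X→Free; Y→Free.
Country B's best replies: Free→X; Moderate→Y; High→Y.
Only (Free, X) has each player best-responding; Nash payoffs (12, 8).
Sequential outcome (Free, X) coincides with the Nash profile (Free, X).

yes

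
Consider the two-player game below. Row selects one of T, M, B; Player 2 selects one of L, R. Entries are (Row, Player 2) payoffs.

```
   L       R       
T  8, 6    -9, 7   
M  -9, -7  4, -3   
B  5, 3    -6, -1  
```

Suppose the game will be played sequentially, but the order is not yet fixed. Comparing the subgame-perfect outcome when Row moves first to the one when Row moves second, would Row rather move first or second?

second

If Row leads: Player 2's best replies are T→R, M→R, B→L; Row's induced payoffs -9, 4, 5; outcome (B, L), payoffs (5, 3).
If Player 2 leads: Row's best replies are L→T, R→M; Player 2's induced payoffs 6, -3; outcome (T, L), payoffs (8, 6).
Row gets 5 moving first and 8 moving second, so Row prefers to move second.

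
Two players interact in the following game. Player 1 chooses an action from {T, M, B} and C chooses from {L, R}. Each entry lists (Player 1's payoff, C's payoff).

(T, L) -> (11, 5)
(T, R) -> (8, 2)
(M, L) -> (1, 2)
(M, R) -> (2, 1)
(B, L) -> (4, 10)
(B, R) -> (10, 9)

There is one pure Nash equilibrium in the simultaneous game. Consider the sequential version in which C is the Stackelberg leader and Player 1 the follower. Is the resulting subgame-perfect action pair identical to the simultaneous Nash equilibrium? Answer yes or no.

Player 1 best-responds to each possible C move:
- L: Player 1 compares 11, 1, 4 and picks T; C would get 5.
- R: Player 1 compares 8, 2, 10 and picks B; C would get 9.
Among 5, 9, the best is 9 at R. Subgame-perfect outcome: (B, R) with payoffs (10, 9).
For the simultaneous game, intersect best replies.
Player 1's best replies: L→T; R→B.
C's best replies: T→L; M→L; B→L.
Only (T, L) has each player best-responding; Nash payoffs (11, 5).
Sequential outcome (B, R) differs from the Nash profile (T, L).

no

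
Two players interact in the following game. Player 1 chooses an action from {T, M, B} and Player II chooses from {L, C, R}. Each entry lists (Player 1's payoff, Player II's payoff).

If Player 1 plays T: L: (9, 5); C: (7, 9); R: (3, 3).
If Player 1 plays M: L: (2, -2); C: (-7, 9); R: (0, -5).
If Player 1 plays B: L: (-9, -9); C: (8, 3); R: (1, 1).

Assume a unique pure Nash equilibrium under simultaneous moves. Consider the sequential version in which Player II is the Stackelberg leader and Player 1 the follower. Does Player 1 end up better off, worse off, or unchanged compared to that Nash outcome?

better off

Work backward from Player 1's decision.
- L → Player 1 plays T (best of 9, 2, -9); Player II gets 5.
- C → Player 1 plays B (best of 7, -7, 8); Player II gets 3.
- R → Player 1 plays T (best of 3, 0, 1); Player II gets 3.
Maximizing over 5, 3, 3, Player II chooses L. Subgame-perfect outcome: (T, L) with payoffs (9, 5).
For the simultaneous game, intersect best replies.
Player 1's best replies: L→T; C→B; R→T.
Player II's best replies: T→C; M→C; B→C.
Only (B, C) has each player best-responding; Nash payoffs (8, 3).
Player 1 earns 9 sequentially versus 8 at the Nash outcome: better off.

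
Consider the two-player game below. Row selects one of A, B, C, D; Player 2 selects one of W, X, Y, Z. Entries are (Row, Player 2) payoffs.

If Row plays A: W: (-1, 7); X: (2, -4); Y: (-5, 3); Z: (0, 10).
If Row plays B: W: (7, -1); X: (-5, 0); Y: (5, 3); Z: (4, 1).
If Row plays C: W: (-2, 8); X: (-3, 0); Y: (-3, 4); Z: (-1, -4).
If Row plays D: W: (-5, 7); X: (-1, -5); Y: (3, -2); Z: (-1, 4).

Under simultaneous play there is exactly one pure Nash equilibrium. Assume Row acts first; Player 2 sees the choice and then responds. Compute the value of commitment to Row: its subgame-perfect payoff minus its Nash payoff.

Work backward from Player 2's decision.
- A: BR = Z, leader payoff 0.
- B: BR = Y, leader payoff 5.
- C: BR = W, leader payoff -2.
- D: BR = W, leader payoff -5.
Row's induced payoffs are 0, 5, -2, -5, so Row commits to B. Subgame-perfect outcome: (B, Y) with payoffs (5, 3).
Under simultaneous play:
Row's best replies: W→B; X→A; Y→B; Z→B.
Player 2's best replies: A→Z; B→Y; C→W; D→W.
Only (B, Y) has each player best-responding; Nash payoffs (5, 3).
Row's commitment gain: 5 − 5 = 0.

0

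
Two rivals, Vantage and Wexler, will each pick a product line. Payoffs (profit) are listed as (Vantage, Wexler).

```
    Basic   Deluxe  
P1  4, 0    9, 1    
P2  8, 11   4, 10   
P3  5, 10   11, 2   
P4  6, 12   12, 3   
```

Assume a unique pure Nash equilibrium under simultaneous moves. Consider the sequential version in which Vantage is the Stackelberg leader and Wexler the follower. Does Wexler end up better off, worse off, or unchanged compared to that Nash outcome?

worse off

Solve by backward induction (Vantage leads).
- P1: Wexler compares 0, 1 and picks Deluxe; Vantage would get 9.
- P2: Wexler compares 11, 10 and picks Basic; Vantage would get 8.
- P3: Wexler compares 10, 2 and picks Basic; Vantage would get 5.
- P4: Wexler compares 12, 3 and picks Basic; Vantage would get 6.
Vantage's induced payoffs are 9, 8, 5, 6, so Vantage commits to P1. Subgame-perfect outcome: (P1, Deluxe) with payoffs (9, 1).
Under simultaneous play:
Vantage's best replies: Basic→P2; Deluxe→P4.
Wexler's best replies: P1→Deluxe; P2→Basic; P3→Basic; P4→Basic.
Only (P2, Basic) has each player best-responding; Nash payoffs (8, 11).
Wexler earns 1 sequentially versus 11 at the Nash outcome: worse off.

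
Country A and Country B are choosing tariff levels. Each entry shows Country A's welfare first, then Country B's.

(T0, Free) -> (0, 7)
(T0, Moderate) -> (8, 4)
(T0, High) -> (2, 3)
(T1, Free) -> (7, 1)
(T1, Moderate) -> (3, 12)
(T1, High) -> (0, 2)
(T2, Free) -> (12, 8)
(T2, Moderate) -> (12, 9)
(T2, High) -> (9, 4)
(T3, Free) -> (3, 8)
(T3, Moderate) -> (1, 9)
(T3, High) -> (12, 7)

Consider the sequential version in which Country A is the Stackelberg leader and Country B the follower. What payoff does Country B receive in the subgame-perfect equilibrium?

Work backward from Country B's decision.
- T0 → Country B plays Free (best of 7, 4, 3); Country A gets 0.
- T1 → Country B plays Moderate (best of 1, 12, 2); Country A gets 3.
- T2 → Country B plays Moderate (best of 8, 9, 4); Country A gets 12.
- T3 → Country B plays Moderate (best of 8, 9, 7); Country A gets 1.
Country A's induced payoffs are 0, 3, 12, 1, so Country A commits to T2. Subgame-perfect outcome: (T2, Moderate) with payoffs (12, 9).

9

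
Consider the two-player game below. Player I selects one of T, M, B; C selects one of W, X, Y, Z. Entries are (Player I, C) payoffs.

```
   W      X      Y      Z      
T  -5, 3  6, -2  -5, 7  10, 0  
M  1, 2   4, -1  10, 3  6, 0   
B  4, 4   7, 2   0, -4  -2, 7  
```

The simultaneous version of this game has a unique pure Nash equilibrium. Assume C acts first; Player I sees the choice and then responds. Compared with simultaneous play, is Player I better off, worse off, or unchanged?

Player I best-responds to each possible C move:
- W: Player I compares -5, 1, 4 and picks B; C would get 4.
- X: Player I compares 6, 4, 7 and picks B; C would get 2.
- Y: Player I compares -5, 10, 0 and picks M; C would get 3.
- Z: Player I compares 10, 6, -2 and picks T; C would get 0.
Maximizing over 4, 2, 3, 0, C chooses W. Subgame-perfect outcome: (B, W) with payoffs (4, 4).
For the simultaneous game, intersect best replies.
Player I's best replies: W→B; X→B; Y→M; Z→T.
C's best replies: T→Y; M→Y; B→Z.
The unique mutual best reply is (M, Y), giving (10, 3).
Player I earns 4 sequentially versus 10 at the Nash outcome: worse off.

worse off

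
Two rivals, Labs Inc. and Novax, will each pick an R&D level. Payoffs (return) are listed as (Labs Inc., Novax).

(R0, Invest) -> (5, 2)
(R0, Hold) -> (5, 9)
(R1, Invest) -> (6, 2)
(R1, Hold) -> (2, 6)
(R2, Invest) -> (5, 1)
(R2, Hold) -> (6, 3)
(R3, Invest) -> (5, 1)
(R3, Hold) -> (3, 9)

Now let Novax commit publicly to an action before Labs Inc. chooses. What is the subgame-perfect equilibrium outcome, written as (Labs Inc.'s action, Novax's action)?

(R2, Hold)

Labs Inc. best-responds to each possible Novax move:
- Invest: Labs Inc. compares 5, 6, 5, 5 and picks R1; Novax would get 2.
- Hold: Labs Inc. compares 5, 2, 6, 3 and picks R2; Novax would get 3.
Novax's induced payoffs are 2, 3, so Novax commits to Hold. Subgame-perfect outcome: (R2, Hold) with payoffs (6, 3).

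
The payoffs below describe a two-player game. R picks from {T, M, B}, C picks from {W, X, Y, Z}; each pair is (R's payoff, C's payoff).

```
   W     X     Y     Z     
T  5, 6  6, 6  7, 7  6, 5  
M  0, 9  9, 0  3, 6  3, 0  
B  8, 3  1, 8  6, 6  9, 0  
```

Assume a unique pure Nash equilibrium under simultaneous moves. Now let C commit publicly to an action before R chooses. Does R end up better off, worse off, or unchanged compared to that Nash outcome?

Backward induction with C moving first.
- W: R compares 5, 0, 8 and picks B; C would get 3.
- X: R compares 6, 9, 1 and picks M; C would get 0.
- Y: R compares 7, 3, 6 and picks T; C would get 7.
- Z: R compares 6, 3, 9 and picks B; C would get 0.
C's induced payoffs are 3, 0, 7, 0, so C commits to Y. Subgame-perfect outcome: (T, Y) with payoffs (7, 7).
Under simultaneous play:
R's best replies: W→B; X→M; Y→T; Z→B.
C's best replies: T→Y; M→W; B→X.
Only (T, Y) has each player best-responding; Nash payoffs (7, 7).
R earns 7 sequentially versus 7 at the Nash outcome: unchanged.

unchanged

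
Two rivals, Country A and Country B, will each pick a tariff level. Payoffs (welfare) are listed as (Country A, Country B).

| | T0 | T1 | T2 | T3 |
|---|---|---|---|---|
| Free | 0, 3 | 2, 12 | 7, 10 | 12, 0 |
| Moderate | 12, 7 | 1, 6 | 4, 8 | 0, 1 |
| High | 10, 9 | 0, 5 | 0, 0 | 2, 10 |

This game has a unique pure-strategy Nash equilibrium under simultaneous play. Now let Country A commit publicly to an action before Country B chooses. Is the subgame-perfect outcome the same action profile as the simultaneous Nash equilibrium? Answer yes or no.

no

Country B best-responds to each possible Country A move:
- Free: Country B compares 3, 12, 10, 0 and picks T1; Country A would get 2.
- Moderate: Country B compares 7, 6, 8, 1 and picks T2; Country A would get 4.
- High: Country B compares 9, 5, 0, 10 and picks T3; Country A would get 2.
Maximizing over 2, 4, 2, Country A chooses Moderate. Subgame-perfect outcome: (Moderate, T2) with payoffs (4, 8).
Under simultaneous play:
Country A's best replies: T0→Moderate; T1→Free; T2→Free; T3→Free.
Country B's best replies: Free→T1; Moderate→T2; High→T3.
Only (Free, T1) has each player best-responding; Nash payoffs (2, 12).
Sequential outcome (Moderate, T2) differs from the Nash profile (Free, T1).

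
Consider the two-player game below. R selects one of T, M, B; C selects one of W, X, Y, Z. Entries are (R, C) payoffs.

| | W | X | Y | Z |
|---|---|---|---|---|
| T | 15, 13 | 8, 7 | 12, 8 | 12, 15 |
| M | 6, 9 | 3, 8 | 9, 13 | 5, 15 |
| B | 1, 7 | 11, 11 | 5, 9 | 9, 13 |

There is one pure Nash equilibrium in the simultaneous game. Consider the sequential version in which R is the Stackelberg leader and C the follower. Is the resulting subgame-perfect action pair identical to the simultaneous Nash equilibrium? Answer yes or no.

Backward induction with R moving first.
- T: BR = Z, leader payoff 12.
- M: BR = Z, leader payoff 5.
- B: BR = Z, leader payoff 9.
R's induced payoffs are 12, 5, 9, so R commits to T. Subgame-perfect outcome: (T, Z) with payoffs (12, 15).
For the simultaneous game, intersect best replies.
R's best replies: W→T; X→B; Y→T; Z→T.
C's best replies: T→Z; M→Z; B→Z.
The unique mutual best reply is (T, Z), giving (12, 15).
Sequential outcome (T, Z) coincides with the Nash profile (T, Z).

yes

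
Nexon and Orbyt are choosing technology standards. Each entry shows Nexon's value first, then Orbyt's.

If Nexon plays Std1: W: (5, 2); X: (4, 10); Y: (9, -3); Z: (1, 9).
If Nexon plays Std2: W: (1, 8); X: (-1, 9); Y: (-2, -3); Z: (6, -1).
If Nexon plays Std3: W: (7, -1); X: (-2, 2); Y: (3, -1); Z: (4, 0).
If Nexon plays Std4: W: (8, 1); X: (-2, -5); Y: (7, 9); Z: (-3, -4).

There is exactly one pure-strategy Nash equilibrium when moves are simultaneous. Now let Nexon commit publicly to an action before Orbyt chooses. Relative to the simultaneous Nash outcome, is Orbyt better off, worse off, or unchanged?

worse off

Orbyt best-responds to each possible Nexon move:
- Std1: BR = X, leader payoff 4.
- Std2: BR = X, leader payoff -1.
- Std3: BR = X, leader payoff -2.
- Std4: BR = Y, leader payoff 7.
Maximizing over 4, -1, -2, 7, Nexon chooses Std4. Subgame-perfect outcome: (Std4, Y) with payoffs (7, 9).
Under simultaneous play:
Nexon's best replies: W→Std4; X→Std1; Y→Std1; Z→Std2.
Orbyt's best replies: Std1→X; Std2→X; Std3→X; Std4→Y.
Only (Std1, X) has each player best-responding; Nash payoffs (4, 10).
Orbyt earns 9 sequentially versus 10 at the Nash outcome: worse off.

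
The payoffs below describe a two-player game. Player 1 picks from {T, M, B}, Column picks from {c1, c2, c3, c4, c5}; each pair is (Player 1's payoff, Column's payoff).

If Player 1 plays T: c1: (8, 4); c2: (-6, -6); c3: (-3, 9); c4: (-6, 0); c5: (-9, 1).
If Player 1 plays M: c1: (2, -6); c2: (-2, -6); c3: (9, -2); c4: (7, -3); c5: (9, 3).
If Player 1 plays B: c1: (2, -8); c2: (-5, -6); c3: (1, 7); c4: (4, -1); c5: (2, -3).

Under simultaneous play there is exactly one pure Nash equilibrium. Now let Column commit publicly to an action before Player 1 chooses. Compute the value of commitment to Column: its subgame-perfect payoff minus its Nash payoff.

Backward induction with Column moving first.
- c1: Player 1 compares 8, 2, 2 and picks T; Column would get 4.
- c2: Player 1 compares -6, -2, -5 and picks M; Column would get -6.
- c3: Player 1 compares -3, 9, 1 and picks M; Column would get -2.
- c4: Player 1 compares -6, 7, 4 and picks M; Column would get -3.
- c5: Player 1 compares -9, 9, 2 and picks M; Column would get 3.
Column's induced payoffs are 4, -6, -2, -3, 3, so Column commits to c1. Subgame-perfect outcome: (T, c1) with payoffs (8, 4).
Now find the simultaneous Nash equilibrium.
Player 1's best replies: c1→T; c2→M; c3→M; c4→M; c5→M.
Column's best replies: T→c3; M→c5; B→c3.
Only (M, c5) has each player best-responding; Nash payoffs (9, 3).
Column's commitment gain: 4 − 3 = 1.

1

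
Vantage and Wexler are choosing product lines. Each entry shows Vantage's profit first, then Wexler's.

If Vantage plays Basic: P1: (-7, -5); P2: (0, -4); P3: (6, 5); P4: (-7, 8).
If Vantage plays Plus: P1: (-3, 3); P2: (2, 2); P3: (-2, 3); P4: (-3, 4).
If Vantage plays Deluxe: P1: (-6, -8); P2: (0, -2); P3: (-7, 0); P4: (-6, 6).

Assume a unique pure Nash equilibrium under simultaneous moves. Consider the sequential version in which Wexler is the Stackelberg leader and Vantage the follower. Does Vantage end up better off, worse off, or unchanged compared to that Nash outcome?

Backward induction with Wexler moving first.
- P1: BR = Plus, leader payoff 3.
- P2: BR = Plus, leader payoff 2.
- P3: BR = Basic, leader payoff 5.
- P4: BR = Plus, leader payoff 4.
Maximizing over 3, 2, 5, 4, Wexler chooses P3. Subgame-perfect outcome: (Basic, P3) with payoffs (6, 5).
For the simultaneous game, intersect best replies.
Vantage's best replies: P1→Plus; P2→Plus; P3→Basic; P4→Plus.
Wexler's best replies: Basic→P4; Plus→P4; Deluxe→P4.
Only (Plus, P4) has each player best-responding; Nash payoffs (-3, 4).
Vantage earns 6 sequentially versus -3 at the Nash outcome: better off.

better off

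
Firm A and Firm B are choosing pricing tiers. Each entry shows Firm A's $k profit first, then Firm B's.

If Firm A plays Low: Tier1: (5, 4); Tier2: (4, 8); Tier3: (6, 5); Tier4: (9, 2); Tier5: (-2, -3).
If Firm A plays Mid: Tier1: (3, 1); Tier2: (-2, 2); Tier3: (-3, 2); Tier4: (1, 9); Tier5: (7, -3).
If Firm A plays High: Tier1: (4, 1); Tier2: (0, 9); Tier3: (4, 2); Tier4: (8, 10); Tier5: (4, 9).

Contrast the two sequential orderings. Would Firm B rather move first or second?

If Firm A leads: Firm B's best replies are Low→Tier2, Mid→Tier4, High→Tier4; Firm A's induced payoffs 4, 1, 8; outcome (High, Tier4), payoffs (8, 10).
If Firm B leads: Firm A's best replies are Tier1→Low, Tier2→Low, Tier3→Low, Tier4→Low, Tier5→Mid; Firm B's induced payoffs 4, 8, 5, 2, -3; outcome (Low, Tier2), payoffs (4, 8).
Firm B gets 8 moving first and 10 moving second, so Firm B prefers to move second.

second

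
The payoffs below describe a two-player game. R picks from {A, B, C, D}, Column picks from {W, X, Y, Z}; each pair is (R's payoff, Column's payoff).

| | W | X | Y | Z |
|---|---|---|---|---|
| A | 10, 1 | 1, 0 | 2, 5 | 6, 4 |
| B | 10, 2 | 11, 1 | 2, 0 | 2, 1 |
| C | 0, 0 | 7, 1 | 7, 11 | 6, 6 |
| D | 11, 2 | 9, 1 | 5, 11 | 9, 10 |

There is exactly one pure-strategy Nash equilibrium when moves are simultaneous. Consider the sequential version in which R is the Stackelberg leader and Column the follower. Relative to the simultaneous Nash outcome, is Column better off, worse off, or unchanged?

Work backward from Column's decision.
- A: Column compares 1, 0, 5, 4 and picks Y; R would get 2.
- B: Column compares 2, 1, 0, 1 and picks W; R would get 10.
- C: Column compares 0, 1, 11, 6 and picks Y; R would get 7.
- D: Column compares 2, 1, 11, 10 and picks Y; R would get 5.
Maximizing over 2, 10, 7, 5, R chooses B. Subgame-perfect outcome: (B, W) with payoffs (10, 2).
Now find the simultaneous Nash equilibrium.
R's best replies: W→D; X→B; Y→C; Z→D.
Column's best replies: A→Y; B→W; C→Y; D→Y.
The unique mutual best reply is (C, Y), giving (7, 11).
Column earns 2 sequentially versus 11 at the Nash outcome: worse off.

worse off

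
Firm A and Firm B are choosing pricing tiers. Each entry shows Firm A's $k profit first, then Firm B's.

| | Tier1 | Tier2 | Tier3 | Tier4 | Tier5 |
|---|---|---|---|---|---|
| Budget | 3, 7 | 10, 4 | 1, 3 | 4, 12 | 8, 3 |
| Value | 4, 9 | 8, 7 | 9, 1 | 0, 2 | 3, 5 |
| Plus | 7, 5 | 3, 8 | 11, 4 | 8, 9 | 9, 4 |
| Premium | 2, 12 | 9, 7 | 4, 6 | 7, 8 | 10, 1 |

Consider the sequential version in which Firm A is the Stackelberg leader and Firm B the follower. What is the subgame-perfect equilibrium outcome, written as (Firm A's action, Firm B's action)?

(Plus, Tier4)

Backward induction with Firm A moving first.
- Budget: BR = Tier4, leader payoff 4.
- Value: BR = Tier1, leader payoff 4.
- Plus: BR = Tier4, leader payoff 8.
- Premium: BR = Tier1, leader payoff 2.
Maximizing over 4, 4, 8, 2, Firm A chooses Plus. Subgame-perfect outcome: (Plus, Tier4) with payoffs (8, 9).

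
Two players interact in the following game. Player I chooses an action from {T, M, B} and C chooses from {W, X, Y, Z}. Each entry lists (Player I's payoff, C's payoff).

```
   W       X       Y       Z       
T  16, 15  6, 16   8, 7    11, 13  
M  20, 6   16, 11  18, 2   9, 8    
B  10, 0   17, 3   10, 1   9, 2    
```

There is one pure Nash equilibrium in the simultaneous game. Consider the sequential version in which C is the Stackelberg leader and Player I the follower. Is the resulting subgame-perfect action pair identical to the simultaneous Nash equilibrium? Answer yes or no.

Solve by backward induction (C leads).
- W: Player I compares 16, 20, 10 and picks M; C would get 6.
- X: Player I compares 6, 16, 17 and picks B; C would get 3.
- Y: Player I compares 8, 18, 10 and picks M; C would get 2.
- Z: Player I compares 11, 9, 9 and picks T; C would get 13.
Among 6, 3, 2, 13, the best is 13 at Z. Subgame-perfect outcome: (T, Z) with payoffs (11, 13).
Under simultaneous play:
Player I's best replies: W→M; X→B; Y→M; Z→T.
C's best replies: T→X; M→X; B→X.
The unique mutual best reply is (B, X), giving (17, 3).
Sequential outcome (T, Z) differs from the Nash profile (B, X).

no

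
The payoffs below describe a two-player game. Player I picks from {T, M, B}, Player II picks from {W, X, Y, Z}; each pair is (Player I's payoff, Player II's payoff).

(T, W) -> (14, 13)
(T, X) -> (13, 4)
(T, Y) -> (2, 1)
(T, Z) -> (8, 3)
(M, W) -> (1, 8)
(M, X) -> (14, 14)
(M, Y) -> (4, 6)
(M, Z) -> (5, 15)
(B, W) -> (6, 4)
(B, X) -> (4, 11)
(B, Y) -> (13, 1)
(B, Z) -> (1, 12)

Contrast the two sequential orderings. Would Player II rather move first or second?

first

If Player I leads: Player II's best replies are T→W, M→Z, B→Z; Player I's induced payoffs 14, 5, 1; outcome (T, W), payoffs (14, 13).
If Player II leads: Player I's best replies are W→T, X→M, Y→B, Z→T; Player II's induced payoffs 13, 14, 1, 3; outcome (M, X), payoffs (14, 14).
Player II gets 14 moving first and 13 moving second, so Player II prefers to move first.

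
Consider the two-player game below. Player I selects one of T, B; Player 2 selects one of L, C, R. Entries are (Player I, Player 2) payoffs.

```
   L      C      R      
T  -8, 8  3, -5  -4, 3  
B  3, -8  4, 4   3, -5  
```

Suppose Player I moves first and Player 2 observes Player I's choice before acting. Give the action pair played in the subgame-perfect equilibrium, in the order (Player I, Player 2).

(B, C)

Work backward from Player 2's decision.
- T: BR = L, leader payoff -8.
- B: BR = C, leader payoff 4.
Player I's induced payoffs are -8, 4, so Player I commits to B. Subgame-perfect outcome: (B, C) with payoffs (4, 4).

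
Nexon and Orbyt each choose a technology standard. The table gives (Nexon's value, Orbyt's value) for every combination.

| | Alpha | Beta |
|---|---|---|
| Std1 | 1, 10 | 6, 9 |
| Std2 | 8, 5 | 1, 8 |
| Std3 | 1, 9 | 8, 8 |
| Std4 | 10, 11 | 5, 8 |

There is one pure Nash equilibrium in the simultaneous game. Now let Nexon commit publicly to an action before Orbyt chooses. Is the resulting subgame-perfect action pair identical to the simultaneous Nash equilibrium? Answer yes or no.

yes

Orbyt best-responds to each possible Nexon move:
- Std1 → Orbyt plays Alpha (best of 10, 9); Nexon gets 1.
- Std2 → Orbyt plays Beta (best of 5, 8); Nexon gets 1.
- Std3 → Orbyt plays Alpha (best of 9, 8); Nexon gets 1.
- Std4 → Orbyt plays Alpha (best of 11, 8); Nexon gets 10.
Nexon's induced payoffs are 1, 1, 1, 10, so Nexon commits to Std4. Subgame-perfect outcome: (Std4, Alpha) with payoffs (10, 11).
Now find the simultaneous Nash equilibrium.
Nexon's best replies: Alpha→Std4; Beta→Std3.
Orbyt's best replies: Std1→Alpha; Std2→Beta; Std3→Alpha; Std4→Alpha.
The unique mutual best reply is (Std4, Alpha), giving (10, 11).
Sequential outcome (Std4, Alpha) coincides with the Nash profile (Std4, Alpha).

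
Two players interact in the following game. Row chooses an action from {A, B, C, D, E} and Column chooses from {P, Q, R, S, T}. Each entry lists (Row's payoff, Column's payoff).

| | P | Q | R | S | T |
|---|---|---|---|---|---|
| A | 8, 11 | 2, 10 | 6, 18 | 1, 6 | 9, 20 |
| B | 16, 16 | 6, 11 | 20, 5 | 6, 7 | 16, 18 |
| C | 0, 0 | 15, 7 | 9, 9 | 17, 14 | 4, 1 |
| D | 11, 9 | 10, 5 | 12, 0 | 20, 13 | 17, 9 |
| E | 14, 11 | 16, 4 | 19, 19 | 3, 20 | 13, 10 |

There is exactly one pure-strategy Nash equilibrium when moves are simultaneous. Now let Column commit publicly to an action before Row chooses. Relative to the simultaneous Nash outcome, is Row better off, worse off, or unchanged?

worse off

Row best-responds to each possible Column move:
- P: Row compares 8, 16, 0, 11, 14 and picks B; Column would get 16.
- Q: Row compares 2, 6, 15, 10, 16 and picks E; Column would get 4.
- R: Row compares 6, 20, 9, 12, 19 and picks B; Column would get 5.
- S: Row compares 1, 6, 17, 20, 3 and picks D; Column would get 13.
- T: Row compares 9, 16, 4, 17, 13 and picks D; Column would get 9.
Column's induced payoffs are 16, 4, 5, 13, 9, so Column commits to P. Subgame-perfect outcome: (B, P) with payoffs (16, 16).
Under simultaneous play:
Row's best replies: P→B; Q→E; R→B; S→D; T→D.
Column's best replies: A→T; B→T; C→S; D→S; E→S.
The unique mutual best reply is (D, S), giving (20, 13).
Row earns 16 sequentially versus 20 at the Nash outcome: worse off.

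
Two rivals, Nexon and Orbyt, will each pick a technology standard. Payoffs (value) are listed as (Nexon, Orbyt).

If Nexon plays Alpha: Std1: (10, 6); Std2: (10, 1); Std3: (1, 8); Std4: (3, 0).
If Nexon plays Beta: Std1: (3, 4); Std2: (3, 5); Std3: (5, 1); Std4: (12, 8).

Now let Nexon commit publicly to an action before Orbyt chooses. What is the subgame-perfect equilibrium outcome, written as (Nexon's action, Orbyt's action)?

Solve by backward induction (Nexon leads).
- Alpha → Orbyt plays Std3 (best of 6, 1, 8, 0); Nexon gets 1.
- Beta → Orbyt plays Std4 (best of 4, 5, 1, 8); Nexon gets 12.
Maximizing over 1, 12, Nexon chooses Beta. Subgame-perfect outcome: (Beta, Std4) with payoffs (12, 8).

(Beta, Std4)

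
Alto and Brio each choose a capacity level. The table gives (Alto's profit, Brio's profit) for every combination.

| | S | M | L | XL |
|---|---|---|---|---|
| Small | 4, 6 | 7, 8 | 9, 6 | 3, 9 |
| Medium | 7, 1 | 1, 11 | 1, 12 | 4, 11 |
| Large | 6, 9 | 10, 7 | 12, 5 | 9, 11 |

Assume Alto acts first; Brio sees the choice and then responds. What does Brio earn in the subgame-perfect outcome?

11

Backward induction with Alto moving first.
- Small: Brio compares 6, 8, 6, 9 and picks XL; Alto would get 3.
- Medium: Brio compares 1, 11, 12, 11 and picks L; Alto would get 1.
- Large: Brio compares 9, 7, 5, 11 and picks XL; Alto would get 9.
Alto's induced payoffs are 3, 1, 9, so Alto commits to Large. Subgame-perfect outcome: (Large, XL) with payoffs (9, 11).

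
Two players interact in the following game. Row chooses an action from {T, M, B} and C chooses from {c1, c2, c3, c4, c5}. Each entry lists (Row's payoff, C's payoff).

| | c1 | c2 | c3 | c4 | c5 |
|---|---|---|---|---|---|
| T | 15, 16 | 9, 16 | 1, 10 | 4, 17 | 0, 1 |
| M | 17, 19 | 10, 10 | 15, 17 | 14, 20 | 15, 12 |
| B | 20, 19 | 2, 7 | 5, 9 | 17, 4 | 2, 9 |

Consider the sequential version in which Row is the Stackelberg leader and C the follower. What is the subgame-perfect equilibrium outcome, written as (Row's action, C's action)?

Work backward from C's decision.
- T → C plays c4 (best of 16, 16, 10, 17, 1); Row gets 4.
- M → C plays c4 (best of 19, 10, 17, 20, 12); Row gets 14.
- B → C plays c1 (best of 19, 7, 9, 4, 9); Row gets 20.
Among 4, 14, 20, the best is 20 at B. Subgame-perfect outcome: (B, c1) with payoffs (20, 19).

(B, c1)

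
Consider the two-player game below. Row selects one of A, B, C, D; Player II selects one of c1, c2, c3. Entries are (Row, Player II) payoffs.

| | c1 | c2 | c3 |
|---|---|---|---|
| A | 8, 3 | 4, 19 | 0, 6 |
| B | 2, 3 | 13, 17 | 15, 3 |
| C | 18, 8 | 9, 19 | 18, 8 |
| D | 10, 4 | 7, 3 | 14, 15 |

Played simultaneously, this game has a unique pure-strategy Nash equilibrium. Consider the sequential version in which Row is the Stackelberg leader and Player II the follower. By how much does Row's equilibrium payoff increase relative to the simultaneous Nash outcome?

Solve by backward induction (Row leads).
- A: Player II compares 3, 19, 6 and picks c2; Row would get 4.
- B: Player II compares 3, 17, 3 and picks c2; Row would get 13.
- C: Player II compares 8, 19, 8 and picks c2; Row would get 9.
- D: Player II compares 4, 3, 15 and picks c3; Row would get 14.
Among 4, 13, 9, 14, the best is 14 at D. Subgame-perfect outcome: (D, c3) with payoffs (14, 15).
Under simultaneous play:
Row's best replies: c1→C; c2→B; c3→C.
Player II's best replies: A→c2; B→c2; C→c2; D→c3.
The unique mutual best reply is (B, c2), giving (13, 17).
Row's commitment gain: 14 − 13 = 1.

1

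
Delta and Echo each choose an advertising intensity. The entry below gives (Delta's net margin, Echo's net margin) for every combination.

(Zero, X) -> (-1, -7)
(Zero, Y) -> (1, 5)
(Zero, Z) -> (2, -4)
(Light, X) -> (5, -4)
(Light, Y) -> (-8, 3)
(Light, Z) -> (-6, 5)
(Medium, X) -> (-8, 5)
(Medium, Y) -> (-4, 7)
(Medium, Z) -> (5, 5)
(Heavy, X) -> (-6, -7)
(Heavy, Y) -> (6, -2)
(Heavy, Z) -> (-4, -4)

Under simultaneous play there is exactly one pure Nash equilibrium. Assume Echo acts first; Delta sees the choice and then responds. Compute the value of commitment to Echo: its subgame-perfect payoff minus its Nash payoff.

Work backward from Delta's decision.
- X → Delta plays Light (best of -1, 5, -8, -6); Echo gets -4.
- Y → Delta plays Heavy (best of 1, -8, -4, 6); Echo gets -2.
- Z → Delta plays Medium (best of 2, -6, 5, -4); Echo gets 5.
Echo's induced payoffs are -4, -2, 5, so Echo commits to Z. Subgame-perfect outcome: (Medium, Z) with payoffs (5, 5).
Now find the simultaneous Nash equilibrium.
Delta's best replies: X→Light; Y→Heavy; Z→Medium.
Echo's best replies: Zero→Y; Light→Z; Medium→Y; Heavy→Y.
Only (Heavy, Y) has each player best-responding; Nash payoffs (6, -2).
Echo's commitment gain: 5 − -2 = 7.

7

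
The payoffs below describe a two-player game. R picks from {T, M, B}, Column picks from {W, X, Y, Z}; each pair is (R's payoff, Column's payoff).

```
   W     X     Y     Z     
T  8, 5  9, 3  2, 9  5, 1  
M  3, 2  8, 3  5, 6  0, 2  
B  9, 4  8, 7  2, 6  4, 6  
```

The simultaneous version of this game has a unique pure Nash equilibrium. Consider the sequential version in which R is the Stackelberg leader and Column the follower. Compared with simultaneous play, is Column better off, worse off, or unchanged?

Backward induction with R moving first.
- T → Column plays Y (best of 5, 3, 9, 1); R gets 2.
- M → Column plays Y (best of 2, 3, 6, 2); R gets 5.
- B → Column plays X (best of 4, 7, 6, 6); R gets 8.
Maximizing over 2, 5, 8, R chooses B. Subgame-perfect outcome: (B, X) with payoffs (8, 7).
For the simultaneous game, intersect best replies.
R's best replies: W→B; X→T; Y→M; Z→T.
Column's best replies: T→Y; M→Y; B→X.
Only (M, Y) has each player best-responding; Nash payoffs (5, 6).
Column earns 7 sequentially versus 6 at the Nash outcome: better off.

better off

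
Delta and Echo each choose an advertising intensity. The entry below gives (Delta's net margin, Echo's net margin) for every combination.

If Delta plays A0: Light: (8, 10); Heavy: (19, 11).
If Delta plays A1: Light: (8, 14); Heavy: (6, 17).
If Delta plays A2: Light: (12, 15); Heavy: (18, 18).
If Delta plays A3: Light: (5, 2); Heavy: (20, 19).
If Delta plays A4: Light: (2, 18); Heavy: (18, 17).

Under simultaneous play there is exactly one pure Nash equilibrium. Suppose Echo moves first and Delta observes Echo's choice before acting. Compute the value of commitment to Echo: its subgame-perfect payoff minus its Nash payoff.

Delta best-responds to each possible Echo move:
- Light → Delta plays A2 (best of 8, 8, 12, 5, 2); Echo gets 15.
- Heavy → Delta plays A3 (best of 19, 6, 18, 20, 18); Echo gets 19.
Among 15, 19, the best is 19 at Heavy. Subgame-perfect outcome: (A3, Heavy) with payoffs (20, 19).
For the simultaneous game, intersect best replies.
Delta's best replies: Light→A2; Heavy→A3.
Echo's best replies: A0→Heavy; A1→Heavy; A2→Heavy; A3→Heavy; A4→Light.
The unique mutual best reply is (A3, Heavy), giving (20, 19).
Echo's commitment gain: 19 − 19 = 0.

0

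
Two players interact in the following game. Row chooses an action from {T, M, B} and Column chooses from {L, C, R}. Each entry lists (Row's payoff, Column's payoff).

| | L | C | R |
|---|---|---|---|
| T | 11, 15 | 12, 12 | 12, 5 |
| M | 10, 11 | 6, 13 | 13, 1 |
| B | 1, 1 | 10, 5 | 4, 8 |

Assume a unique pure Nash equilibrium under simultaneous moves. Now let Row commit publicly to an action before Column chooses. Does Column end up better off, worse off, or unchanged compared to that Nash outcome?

Solve by backward induction (Row leads).
- T → Column plays L (best of 15, 12, 5); Row gets 11.
- M → Column plays C (best of 11, 13, 1); Row gets 6.
- B → Column plays R (best of 1, 5, 8); Row gets 4.
Row's induced payoffs are 11, 6, 4, so Row commits to T. Subgame-perfect outcome: (T, L) with payoffs (11, 15).
Now find the simultaneous Nash equilibrium.
Row's best replies: L→T; C→T; R→M.
Column's best replies: T→L; M→C; B→R.
The unique mutual best reply is (T, L), giving (11, 15).
Column earns 15 sequentially versus 15 at the Nash outcome: unchanged.

unchanged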